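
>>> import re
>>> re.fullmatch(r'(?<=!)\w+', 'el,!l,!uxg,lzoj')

None

`fullmatch` succeeds only if the pattern covers the string from start to end.
Here there's no way to consume every character, so the call returns None.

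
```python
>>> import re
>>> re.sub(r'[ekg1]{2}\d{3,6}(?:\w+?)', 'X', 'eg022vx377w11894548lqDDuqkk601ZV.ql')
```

'Xx377wXqDDuqXV.ql'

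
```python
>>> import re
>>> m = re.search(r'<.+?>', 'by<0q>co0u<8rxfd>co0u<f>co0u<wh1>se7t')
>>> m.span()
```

With the lazy modifier that quantifier settles for the fewest repetitions that let the rest of the pattern succeed (the atoms after it are unaffected and can still be greedy).
The match spans [2:6] → '<0q>'.

(2, 6)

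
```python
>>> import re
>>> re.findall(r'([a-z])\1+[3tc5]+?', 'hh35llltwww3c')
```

['h', 'l', 'w']

After group 1 captures some text, `\1` only succeeds where that same text appears again.
With a single group, `findall` returns only what that group captured — 3 items.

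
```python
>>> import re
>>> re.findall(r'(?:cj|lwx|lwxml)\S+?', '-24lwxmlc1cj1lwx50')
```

['lwxm', 'cj1', 'lwx5']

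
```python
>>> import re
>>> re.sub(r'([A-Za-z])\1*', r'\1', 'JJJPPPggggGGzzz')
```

'JPgGz'

`\1` is not a pattern — it's the concrete string captured by group 1, re-applied verbatim.
Matches: at [0:3] → 'JJJ'; at [3:6] → 'PPP'; at [6:10] → 'gggg'; at [10:12] → 'GG'; at [12:15] → 'zzz'.
Each match is replaced using the text its own group 1 captured.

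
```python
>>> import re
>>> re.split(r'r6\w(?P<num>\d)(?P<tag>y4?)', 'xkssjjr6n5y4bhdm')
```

The pattern matches the literal 'r6', then a word character; then a digit (captured as 'num'); then a literal 'y', then optionally a literal '4' (captured as 'tag').
Matches to split on: at [6:12] → 'r6n5y4'.
`re.split` interleaves the captured-group text with the surrounding fragments.

['xkssjj', '5', 'y4', 'bhdm']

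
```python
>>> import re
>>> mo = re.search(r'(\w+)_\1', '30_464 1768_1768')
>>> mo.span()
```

(7, 16)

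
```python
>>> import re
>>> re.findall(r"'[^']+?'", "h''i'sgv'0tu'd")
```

No capturing groups, so `findall` returns the 2 full match strings.

["'i'", "'0tu'"]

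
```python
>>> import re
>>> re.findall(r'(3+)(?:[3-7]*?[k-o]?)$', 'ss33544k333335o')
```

['33333']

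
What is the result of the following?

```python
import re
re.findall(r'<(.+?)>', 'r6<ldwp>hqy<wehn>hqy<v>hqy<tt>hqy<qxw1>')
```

['ldwp', 'wehn', 'v', 'tt', 'qxw1']

A non-greedy quantifier consumes as few characters as it can — just enough that the remainder of the pattern still matches from where it stops; whatever follows it matches normally.
Matches: at [2:8] match '<ldwp>', group 1 = 'ldwp'; at [11:17] match '<wehn>', group 1 = 'wehn'; at [20:23] match '<v>', group 1 = 'v'; at [26:30] match '<tt>', group 1 = 'tt'; at [33:39] match '<qxw1>', group 1 = 'qxw1'.
Because there's exactly one group, `findall` drops the full match and keeps group 1 from each hit.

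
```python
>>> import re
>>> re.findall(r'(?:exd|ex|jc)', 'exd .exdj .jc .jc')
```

Alternation isn't longest-match — the leftmost alternative that fits at this position is chosen.
Scanning left to right: at [0:3] → 'exd'; at [5:8] → 'exd'; at [11:13] → 'jc'; at [15:17] → 'jc'.
With no groups in the pattern, `findall` gives back each whole match — 4 here.

['exd', 'exd', 'jc', 'jc']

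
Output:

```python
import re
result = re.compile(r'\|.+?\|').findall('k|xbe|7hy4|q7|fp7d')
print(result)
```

['|xbe|', '|q7|']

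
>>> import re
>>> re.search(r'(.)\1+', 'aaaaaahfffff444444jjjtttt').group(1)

'a'

The match spans [0:6] → 'aaaaaa'.
Captured: group 1 = 'a'.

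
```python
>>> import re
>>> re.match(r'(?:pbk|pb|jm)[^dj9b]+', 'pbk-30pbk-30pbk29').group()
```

'pbk-30p'

`match` is anchored at position 0; if the pattern doesn't fit there, it returns None.
The match spans [0:7] → 'pbk-30p'.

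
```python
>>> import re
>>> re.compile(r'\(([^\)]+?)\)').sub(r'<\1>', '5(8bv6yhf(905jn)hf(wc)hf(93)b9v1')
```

'5<8bv6yhf(905jn>hf<wc>hf<93>b9v1'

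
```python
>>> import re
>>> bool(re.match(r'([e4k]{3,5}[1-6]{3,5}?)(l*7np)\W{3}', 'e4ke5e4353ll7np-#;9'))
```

False

`match` is anchored at position 0; if the pattern doesn't fit there, it returns None.
Here the pattern fails at index 0, so the call returns None, and `bool(None)` is False.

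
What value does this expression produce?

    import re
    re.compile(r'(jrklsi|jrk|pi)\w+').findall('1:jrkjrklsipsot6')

['jrk']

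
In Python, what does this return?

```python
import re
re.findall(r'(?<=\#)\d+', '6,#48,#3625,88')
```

['48', '3625']

Because the assertion is zero-width, the text it checks is not consumed and won't appear in the result.
Scanning left to right: at [3:5] → '48'; at [7:11] → '3625'.
No capturing groups, so `findall` returns the 2 full match strings.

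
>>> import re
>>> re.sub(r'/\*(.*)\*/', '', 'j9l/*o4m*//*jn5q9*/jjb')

'j9ljjb'

Matches: at [3:19] → '/*o4m*//*jn5q9*/'.
Each match is replaced by ''.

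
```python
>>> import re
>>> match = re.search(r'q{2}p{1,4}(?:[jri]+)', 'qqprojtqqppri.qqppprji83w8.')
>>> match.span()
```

Pattern: exactly 2 of a literal 'q', then 1 to 4 of the literal 'p'; then one or more of one of [jri] (non-capturing group).
`search` walks the string left to right and returns the first match it finds.
The match spans [0:4] → 'qqpr'.

(0, 4)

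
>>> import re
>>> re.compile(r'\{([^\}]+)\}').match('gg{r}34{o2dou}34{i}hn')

None

`re.match` won't scan ahead — the pattern has to work from the very first character.
Here the string doesn't start with a match, so the call returns None.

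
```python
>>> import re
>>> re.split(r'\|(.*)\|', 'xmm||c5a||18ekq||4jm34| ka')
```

['xmm', '|c5a||18ekq||4jm34', ' ka']

`re.split` interleaves the captured-group text with the surrounding fragments.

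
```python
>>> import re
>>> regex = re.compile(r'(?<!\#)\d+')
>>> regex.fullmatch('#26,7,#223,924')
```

`(?!…)`/`(?<!…)` only lets a position through if the neighbouring text does NOT match; no characters are consumed.
`fullmatch` succeeds only if the pattern covers the string from start to end.
Here the pattern can't cover the whole string, so the call returns None.

None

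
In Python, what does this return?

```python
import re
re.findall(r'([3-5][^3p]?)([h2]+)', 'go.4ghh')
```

[('4g', 'hh')]

This matches a character in [3-5], then optionally any character except [3p] (captured); then one or more of one of [h2] (captured).
Matches: at [3:7] match '4ghh', groups = ('4g', 'hh').
2 groups means the one result is a tuple of 2 captured strings — 1 here.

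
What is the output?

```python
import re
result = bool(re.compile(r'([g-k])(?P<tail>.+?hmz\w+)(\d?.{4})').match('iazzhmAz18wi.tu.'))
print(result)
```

`re.match` won't scan ahead — the pattern has to work from the very first character.
Here position 0 doesn't satisfy it, so the call returns None, and `bool(None)` is False.

False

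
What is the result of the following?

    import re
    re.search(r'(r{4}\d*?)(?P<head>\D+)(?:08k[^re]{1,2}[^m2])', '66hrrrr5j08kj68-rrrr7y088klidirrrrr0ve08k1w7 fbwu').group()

'rrrr5j08kj68'

Pattern: exactly 4 of the literal 'r', then zero or more of a digit (lazy) (captured); then one or more of a non-digit (captured as 'head'); then the literal '08k', then 1 to 2 of any character except [re], then any character except [m2] (non-capturing group).
`re.search` scans for the first position where the pattern succeeds.
The match spans [3:15] → 'rrrr5j08kj68'.
Captured: group 1 = 'rrrr5', group 2 = 'j'.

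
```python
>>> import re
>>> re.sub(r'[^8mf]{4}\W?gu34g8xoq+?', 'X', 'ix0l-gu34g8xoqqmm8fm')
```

'Xqmm8fm'

The pattern matches exactly 4 of any character except [8mf], then optionally a non-word character; then the literal 'gu3', then the literal '4g'; then the literal '8xo', then one or more of the literal 'q' (lazy).
With the lazy modifier that quantifier settles for the fewest repetitions that let the rest of the pattern succeed (the atoms after it are unaffected and can still be greedy).
Matches: at [0:14] → 'ix0l-gu34g8xoq'.
`sub` substitutes 'X' at each match site.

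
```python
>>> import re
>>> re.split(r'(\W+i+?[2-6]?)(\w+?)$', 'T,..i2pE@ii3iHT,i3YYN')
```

`re.split` interleaves the captured-group text with the surrounding fragments.

['T,..i2pE@ii3iHT', ',i3', 'YYN', '']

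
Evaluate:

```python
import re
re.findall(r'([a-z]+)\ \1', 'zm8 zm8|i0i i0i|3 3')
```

`\1` has to match the exact text group 1 already captured.
One capturing group, so `findall` returns just the captured substring from the one match — 1 in all.

['i']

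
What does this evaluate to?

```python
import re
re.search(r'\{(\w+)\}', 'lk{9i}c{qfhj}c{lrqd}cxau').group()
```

The match spans [2:6] → '{9i}'.

'{9i}'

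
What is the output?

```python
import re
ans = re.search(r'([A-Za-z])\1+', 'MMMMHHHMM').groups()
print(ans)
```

('M',)

The match spans [0:4] → 'MMMM'.
Captured: group 1 = 'M'.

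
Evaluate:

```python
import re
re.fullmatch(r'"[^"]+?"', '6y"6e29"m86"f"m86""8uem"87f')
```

None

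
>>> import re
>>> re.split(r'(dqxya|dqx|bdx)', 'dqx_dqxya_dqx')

['', 'dqx', '_', 'dqxya', '_', 'dqx', '']

Branches in `(...|...)` are attempted left-to-right; the first branch that allows the whole pattern to succeed is taken.
With a capturing group present, the delimiter's captured portion is kept in the result list.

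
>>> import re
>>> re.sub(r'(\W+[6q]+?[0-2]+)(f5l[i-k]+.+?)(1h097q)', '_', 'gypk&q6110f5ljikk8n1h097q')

'gypk_'

This matches one or more of a non-word character, then one or more of one of [6q] (lazy), then one or more of a character in [0-2] (captured); then the literal 'f5l', then one or more of a character in [i-k], then one or more of any character (lazy) (captured); then the literal '1h0', then the literal '97q' (captured).
Matches: at [4:25] → '&q6110f5ljikk8n1h097q'.
Each match is replaced by '_'.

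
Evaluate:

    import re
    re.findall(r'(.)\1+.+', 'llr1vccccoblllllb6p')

['l']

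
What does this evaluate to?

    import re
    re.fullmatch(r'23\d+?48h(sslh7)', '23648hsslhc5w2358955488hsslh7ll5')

`re.fullmatch` requires the pattern to consume the entire string.
Here the string isn't matched end-to-end, so the call returns None.

None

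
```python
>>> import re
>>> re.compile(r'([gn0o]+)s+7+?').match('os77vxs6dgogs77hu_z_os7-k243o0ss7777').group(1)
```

'o'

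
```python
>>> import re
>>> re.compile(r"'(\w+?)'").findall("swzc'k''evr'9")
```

Scanning left to right: at [4:7] match "'k'", group 1 = 'k'; at [7:12] match "'evr'", group 1 = 'evr'.
`findall` collects group 1 from each match (2 total).

['k', 'evr']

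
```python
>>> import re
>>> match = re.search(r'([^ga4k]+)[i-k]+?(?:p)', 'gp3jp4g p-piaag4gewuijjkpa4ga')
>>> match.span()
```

(1, 5)

This matches one or more of any character except [ga4k] (captured); then one or more of a character in [i-k] (lazy); then a literal 'p' (non-capturing group).
The match spans [1:5] → 'p3jp'.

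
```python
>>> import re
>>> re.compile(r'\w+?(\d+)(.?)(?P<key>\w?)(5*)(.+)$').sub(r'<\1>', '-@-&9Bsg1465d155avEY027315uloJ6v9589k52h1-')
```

'-@-&<1465>'

A non-greedy quantifier consumes as few characters as it can — just enough that the remainder of the pattern still matches from where it stops; whatever follows it matches normally.
Each match is replaced using the text its own group 1 captured.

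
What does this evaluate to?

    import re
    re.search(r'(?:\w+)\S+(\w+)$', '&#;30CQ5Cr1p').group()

'30CQ5Cr1p'

The match spans [3:12] → '30CQ5Cr1p'.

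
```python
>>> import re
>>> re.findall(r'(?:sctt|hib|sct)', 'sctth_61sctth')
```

`|` is ordered: at each position the engine commits to the first alternative that works.
Walking the string: at [0:4] → 'sctt'; at [8:12] → 'sctt'.
`findall` yields the raw match text (2 of them) because the pattern has no groups.

['sctt', 'sctt']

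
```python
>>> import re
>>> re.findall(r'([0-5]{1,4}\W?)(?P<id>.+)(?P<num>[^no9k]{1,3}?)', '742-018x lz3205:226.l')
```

[('42-', '018x lz3205:226.', 'l')]

The pattern matches 1 to 4 of a character in [0-5], then optionally a non-word character (captured); then one or more of any character (captured as 'id'); then 1 to 3 of any character except [no9k] (lazy) (captured as 'num').
`findall` packs the 3 group values into a tuple for every match.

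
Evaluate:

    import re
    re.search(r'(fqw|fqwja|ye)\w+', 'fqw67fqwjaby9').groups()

('fqw',)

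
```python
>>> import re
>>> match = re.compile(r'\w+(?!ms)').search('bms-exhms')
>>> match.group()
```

'bms'

The negative lookaround is zero-width — it rules out positions where the adjacent text would match, without consuming anything.
The match spans [0:3] → 'bms'.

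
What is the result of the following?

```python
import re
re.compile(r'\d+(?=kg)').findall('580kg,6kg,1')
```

['580', '6']

The lookaround is zero-width — it requires the adjacent text to match without consuming it, so the asserted text isn't part of the match.
Walking the string: at [0:3] → '580'; at [6:7] → '6'.
No capturing groups, so `findall` returns the 2 full match strings.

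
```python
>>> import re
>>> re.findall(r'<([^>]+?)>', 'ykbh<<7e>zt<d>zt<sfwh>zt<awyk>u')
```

Matches: at [4:9] match '<<7e>', group 1 = '<7e'; at [11:14] match '<d>', group 1 = 'd'; at [16:22] match '<sfwh>', group 1 = 'sfwh'; at [24:30] match '<awyk>', group 1 = 'awyk'.
With a single group, `findall` returns only what that group captured — 4 items.

['<7e', 'd', 'sfwh', 'awyk']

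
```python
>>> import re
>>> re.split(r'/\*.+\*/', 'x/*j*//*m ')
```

['x', '/*m ']

Matches to split on: at [1:6] → '/*j*/'.
Each match becomes a cut point; 2 segments remain.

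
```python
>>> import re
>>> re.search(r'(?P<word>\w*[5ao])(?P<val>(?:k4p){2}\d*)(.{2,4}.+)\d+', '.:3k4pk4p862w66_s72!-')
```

This matches zero or more of a word character, then one of [5ao] (captured as 'word'); then the literal 'k4p' repeated 2 times, then zero or more of a digit (captured as 'val'); then 2 to 4 of any character, then one or more of any character (captured); then one or more of a digit.
Here no position works, so the call returns None.

None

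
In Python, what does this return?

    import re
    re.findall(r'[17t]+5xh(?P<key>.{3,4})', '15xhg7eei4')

['g7ee']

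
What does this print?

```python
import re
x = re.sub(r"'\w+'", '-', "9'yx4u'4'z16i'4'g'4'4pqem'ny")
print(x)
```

Each match is replaced by '-'.

9-4-4-4-ny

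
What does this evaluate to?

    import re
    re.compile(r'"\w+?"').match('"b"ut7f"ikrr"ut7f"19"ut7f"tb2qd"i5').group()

`match` is anchored at position 0; if the pattern doesn't fit there, it returns None.
The match spans [0:3] → '"b"'.

'"b"'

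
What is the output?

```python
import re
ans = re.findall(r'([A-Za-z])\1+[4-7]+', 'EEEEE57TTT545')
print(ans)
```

After group 1 captures some text, `\1` only succeeds where that same text appears again.
Scanning left to right: at [0:7] match 'EEEEE57', group 1 = 'E'; at [7:13] match 'TTT545', group 1 = 'T'.
Because there's exactly one group, `findall` drops the full match and keeps group 1 from each hit.

['E', 'T']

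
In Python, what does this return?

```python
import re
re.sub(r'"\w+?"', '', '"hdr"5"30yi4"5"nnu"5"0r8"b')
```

'555b'

Matches: at [0:5] → '"hdr"'; at [6:13] → '"30yi4"'; at [14:19] → '"nnu"'; at [20:25] → '"0r8"'.
`sub` substitutes '' at each match site.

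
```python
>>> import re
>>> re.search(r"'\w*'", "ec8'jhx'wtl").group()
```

"'jhx'"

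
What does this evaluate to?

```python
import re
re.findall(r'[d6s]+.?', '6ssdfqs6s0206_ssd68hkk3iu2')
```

['6ssdf', 's6s0', '6_', 'ssd68']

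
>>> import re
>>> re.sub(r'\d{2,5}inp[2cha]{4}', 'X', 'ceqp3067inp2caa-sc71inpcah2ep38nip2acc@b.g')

'ceqpX-scXep38nip2acc@b.g'

`sub` substitutes 'X' at each match site.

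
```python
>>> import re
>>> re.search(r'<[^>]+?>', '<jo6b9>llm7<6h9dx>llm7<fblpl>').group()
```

`re.search` scans for the first position where the pattern succeeds.
The match spans [0:7] → '<jo6b9>'.

'<jo6b9>'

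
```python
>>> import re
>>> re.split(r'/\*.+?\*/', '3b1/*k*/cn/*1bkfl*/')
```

['3b1', 'cn', '']

Matches to split on: at [3:8] → '/*k*/'; at [10:19] → '/*1bkfl*/'.
The string is cut at each match, leaving 3 pieces.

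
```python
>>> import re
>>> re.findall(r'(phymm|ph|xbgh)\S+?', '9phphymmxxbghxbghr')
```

Walking the string: at [1:4] match 'php', group 1 = 'ph'; at [9:14] match 'xbghx', group 1 = 'xbgh'.
`findall` collects group 1 from each match (2 total).

['ph', 'xbgh']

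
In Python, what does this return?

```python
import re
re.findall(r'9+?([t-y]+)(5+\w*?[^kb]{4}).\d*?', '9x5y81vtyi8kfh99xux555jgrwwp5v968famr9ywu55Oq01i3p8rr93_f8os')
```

[('x', '5y81v'), ('xux', '555jgrw'), ('ywu', '55Oq01')]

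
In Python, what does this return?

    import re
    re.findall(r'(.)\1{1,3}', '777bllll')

A backreference is literal: `\1` must see the identical characters the first group matched.
Walking the string: at [0:3] match '777', group 1 = '7'; at [4:8] match 'llll', group 1 = 'l'.
One capturing group, so `findall` returns just the captured substring from each match — 2 in all.

['7', 'l']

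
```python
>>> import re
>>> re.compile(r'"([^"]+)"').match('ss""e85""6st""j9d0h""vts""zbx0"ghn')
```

None

`match` is anchored at position 0; if the pattern doesn't fit there, it returns None.
Here the pattern fails at index 0, so the call returns None.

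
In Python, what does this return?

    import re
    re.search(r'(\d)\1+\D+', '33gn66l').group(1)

The match spans [0:4] → '33gn'.
Captured: group 1 = '3'.

'3'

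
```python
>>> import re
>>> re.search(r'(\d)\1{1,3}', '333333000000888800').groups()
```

('3',)

The match spans [0:4] → '3333'.
Captured: group 1 = '3'.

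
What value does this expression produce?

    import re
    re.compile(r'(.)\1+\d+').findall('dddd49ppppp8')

After group 1 captures some text, `\1` only succeeds where that same text appears again.
Matches: at [0:6] match 'dddd49', group 1 = 'd'; at [6:12] match 'ppppp8', group 1 = 'p'.
With a single group, `findall` returns only what that group captured — 2 items.

['d', 'p']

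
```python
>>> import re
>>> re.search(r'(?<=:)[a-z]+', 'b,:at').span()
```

(3, 5)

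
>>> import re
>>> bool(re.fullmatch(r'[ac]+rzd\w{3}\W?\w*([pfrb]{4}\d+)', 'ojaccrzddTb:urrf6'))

Pattern: one or more of one of [ac]; then the literal 'rz', then a literal 'd', then exactly 3 of a word character; then optionally a non-word character, then zero or more of a word character; then exactly 4 of one of [pfrb], then one or more of a digit (captured).
For `fullmatch`, every character of the input must be accounted for by the pattern.
Here the string isn't matched end-to-end, so the call returns None, and `bool(None)` is False.

False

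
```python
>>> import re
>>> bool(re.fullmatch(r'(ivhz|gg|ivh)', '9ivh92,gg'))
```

For `fullmatch`, every character of the input must be accounted for by the pattern.
Here the pattern can't cover the whole string, so the call returns None, and `bool(None)` is False.

False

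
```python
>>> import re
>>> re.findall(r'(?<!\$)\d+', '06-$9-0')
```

The negative lookahead/lookbehind blocks any match where the forbidden context is present.
`findall` yields the raw match text (2 of them) because the pattern has no groups.

['06', '0']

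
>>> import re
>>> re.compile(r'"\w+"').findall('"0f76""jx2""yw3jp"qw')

Matches: at [0:6] → '"0f76"'; at [6:11] → '"jx2"'; at [11:18] → '"yw3jp"'.
Since nothing is captured, `findall` lists the 3 matched substrings directly.

['"0f76"', '"jx2"', '"yw3jp"']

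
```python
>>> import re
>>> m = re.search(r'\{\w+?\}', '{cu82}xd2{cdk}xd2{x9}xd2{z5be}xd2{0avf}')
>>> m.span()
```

(0, 6)

`search` walks the string left to right and returns the first match it finds.
The match spans [0:6] → '{cu82}'.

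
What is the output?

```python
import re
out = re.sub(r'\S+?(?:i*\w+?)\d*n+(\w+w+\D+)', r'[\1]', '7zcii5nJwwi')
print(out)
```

[Jwwi]

Each match is replaced using the text its own group 1 captured.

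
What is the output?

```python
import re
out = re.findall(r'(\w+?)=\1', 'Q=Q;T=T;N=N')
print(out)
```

['Q', 'T', 'N']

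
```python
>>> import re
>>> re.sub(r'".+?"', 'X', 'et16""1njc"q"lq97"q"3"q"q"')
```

'et16XqXqXqX'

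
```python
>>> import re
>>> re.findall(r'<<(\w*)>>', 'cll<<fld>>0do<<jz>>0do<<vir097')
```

With a single group, `findall` returns only what that group captured — 2 items.

['fld', 'jz']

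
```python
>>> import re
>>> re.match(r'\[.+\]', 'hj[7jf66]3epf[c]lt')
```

None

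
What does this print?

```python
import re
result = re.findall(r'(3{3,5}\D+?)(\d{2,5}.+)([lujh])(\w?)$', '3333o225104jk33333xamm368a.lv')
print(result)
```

[('3333o', '225104jk33333xamm368a.', 'l', 'v')]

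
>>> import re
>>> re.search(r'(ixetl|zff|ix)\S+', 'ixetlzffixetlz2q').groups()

Alternation tries branches left to right and keeps the first one that lets the overall match succeed at that position.
`re.search` scans for the first position where the pattern succeeds.
The match spans [0:16] → 'ixetlzffixetlz2q'.
Captured: group 1 = 'ixetl'.

('ixetl',)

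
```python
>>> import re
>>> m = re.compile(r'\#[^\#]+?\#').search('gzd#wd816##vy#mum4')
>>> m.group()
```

The match spans [3:10] → '#wd816#'.

'#wd816#'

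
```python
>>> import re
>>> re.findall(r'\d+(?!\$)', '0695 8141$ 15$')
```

The negative lookahead/lookbehind blocks any match where the forbidden context is present.
Scanning left to right: at [0:4] → '0695'; at [5:8] → '814'; at [11:12] → '1'.
With no groups in the pattern, `findall` gives back each whole match — 3 here.

['0695', '814', '1']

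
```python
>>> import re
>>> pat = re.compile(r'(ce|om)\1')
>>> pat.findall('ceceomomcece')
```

['ce', 'om', 'ce']

A backreference is literal: `\1` must see the identical characters the first group matched.
Walking the string: at [0:4] match 'cece', group 1 = 'ce'; at [4:8] match 'omom', group 1 = 'om'; at [8:12] match 'cece', group 1 = 'ce'.
One capturing group, so `findall` returns just the captured substring from each match — 3 in all.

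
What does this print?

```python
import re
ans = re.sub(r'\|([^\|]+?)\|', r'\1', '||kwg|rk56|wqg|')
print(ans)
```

|kwgrk56wqg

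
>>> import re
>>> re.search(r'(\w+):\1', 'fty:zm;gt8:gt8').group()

A backreference is literal: `\1` must see the identical characters the first group matched.
`re.search` scans for the first position where the pattern succeeds.
The match spans [7:14] → 'gt8:gt8'.
Captured: group 1 = 'gt8'.

'gt8:gt8'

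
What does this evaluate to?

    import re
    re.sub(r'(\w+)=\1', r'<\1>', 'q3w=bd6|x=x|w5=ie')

'q3w=bd6|<x>|w5=ie'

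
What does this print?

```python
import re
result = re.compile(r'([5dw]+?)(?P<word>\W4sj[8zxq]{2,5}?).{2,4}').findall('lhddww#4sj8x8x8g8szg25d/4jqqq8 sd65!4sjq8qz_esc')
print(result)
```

This matches one or more of one of [5dw] (lazy) (captured); then a non-word character, then the literal '4sj', then 2 to 5 of one of [8zxq] (lazy) (captured as 'word'); then 2 to 4 of any character.
A `+?`/`*?`/`{m,n}?` starts at its minimum and grows only as far as needed for what follows to match.
Walking the string: at [2:16] match 'ddww#4sj8x8x8g', groups = ('ddww', '#4sj8x'); at [34:45] match '5!4sjq8qz_e', groups = ('5', '!4sjq8').
2 groups means each result is a tuple of 2 captured strings — 2 here.

[('ddww', '#4sj8x'), ('5', '!4sjq8')]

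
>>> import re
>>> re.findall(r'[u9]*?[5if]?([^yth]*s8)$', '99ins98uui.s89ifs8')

The pattern matches zero or more of one of [u9] (lazy), then optionally one of [5if]; then zero or more of any character except [yth], then the literal 's8' (captured); then anchored at the end.
With the lazy modifier that quantifier settles for the fewest repetitions that let the rest of the pattern succeed (the atoms after it are unaffected and can still be greedy).
Matches: at [0:18] match '99ins98uui.s89ifs8', group 1 = '99ins98uui.s89ifs8'.
One capturing group, so `findall` returns just the captured substring from the one match — 1 in all.

['99ins98uui.s89ifs8']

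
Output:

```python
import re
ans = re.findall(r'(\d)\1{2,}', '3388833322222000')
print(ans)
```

['8', '3', '2', '0']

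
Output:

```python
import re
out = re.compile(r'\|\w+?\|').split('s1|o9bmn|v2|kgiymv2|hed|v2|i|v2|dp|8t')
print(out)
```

['s1', 'v2', 'hed', 'i', 'dp|8t']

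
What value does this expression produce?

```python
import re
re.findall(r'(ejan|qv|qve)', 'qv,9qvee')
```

The regex engine tests alternatives in the order written; an earlier branch that matches wins even if a later one would match more.
`findall` collects group 1 from each match (2 total).

['qv', 'qv']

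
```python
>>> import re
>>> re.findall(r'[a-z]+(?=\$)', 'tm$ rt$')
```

The positive lookaround only admits positions where the adjacent text matches; those characters stay outside the span.
Walking the string: at [0:2] → 'tm'; at [4:6] → 'rt'.
`findall` yields the raw match text (2 of them) because the pattern has no groups.

['tm', 'rt']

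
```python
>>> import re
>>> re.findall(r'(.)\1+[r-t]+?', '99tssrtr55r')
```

['9', 's', '5']

After group 1 captures some text, `\1` only succeeds where that same text appears again.
Walking the string: at [0:3] match '99t', group 1 = '9'; at [3:6] match 'ssr', group 1 = 's'; at [8:11] match '55r', group 1 = '5'.
Because there's exactly one group, `findall` drops the full match and keeps group 1 from each hit.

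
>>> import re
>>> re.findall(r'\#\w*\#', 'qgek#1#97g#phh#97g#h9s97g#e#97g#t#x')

['#1#', '#phh#', '#h9s97g#', '#97g#']

Walking the string: at [4:7] → '#1#'; at [10:15] → '#phh#'; at [18:26] → '#h9s97g#'; at [27:32] → '#97g#'.
No capturing groups, so `findall` returns the 4 full match strings.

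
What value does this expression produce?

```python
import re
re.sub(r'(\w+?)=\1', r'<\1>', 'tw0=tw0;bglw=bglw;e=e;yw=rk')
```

'<tw0>;<bglw>;<e>;yw=rk'

The backreference `\1` re-matches whatever the first group consumed, character for character.
Matches: at [0:7] → 'tw0=tw0'; at [8:17] → 'bglw=bglw'; at [18:21] → 'e=e'.
Each match is replaced using the text its own group 1 captured.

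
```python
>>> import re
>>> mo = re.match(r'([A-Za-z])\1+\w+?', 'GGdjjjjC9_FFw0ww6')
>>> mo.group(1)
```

After group 1 captures some text, `\1` only succeeds where that same text appears again.
`match` is anchored at position 0; if the pattern doesn't fit there, it returns None.
The match spans [0:3] → 'GGd'.
Captured: group 1 = 'G'.

'G'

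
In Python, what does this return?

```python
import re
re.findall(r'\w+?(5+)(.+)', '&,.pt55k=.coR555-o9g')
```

[('55', 'k=.coR555-o9g')]

Because the quantifier is non-greedy, it stops expanding at the earliest point where the rest of the pattern can succeed.
Multiple groups make `findall` return tuples — one 2-tuple for the one match.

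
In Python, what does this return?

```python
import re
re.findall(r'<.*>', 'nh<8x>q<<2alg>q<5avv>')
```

Scanning left to right: at [2:21] → '<8x>q<<2alg>q<5avv>'.
With no groups in the pattern, `findall` gives back each whole match — 1 here.

['<8x>q<<2alg>q<5avv>']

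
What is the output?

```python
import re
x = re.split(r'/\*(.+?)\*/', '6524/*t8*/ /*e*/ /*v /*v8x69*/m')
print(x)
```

['6524', 't8', ' ', 'e', ' ', 'v /*v8x69', 'm']

The `?` after the quantifier makes it lazy — it takes as little as possible before letting the rest of the pattern try.
Matches to split on: at [4:10] → '/*t8*/'; at [11:16] → '/*e*/'; at [17:30] → '/*v /*v8x69*/'.
Because the pattern has a capturing group, `split` also inserts each captured text between the pieces.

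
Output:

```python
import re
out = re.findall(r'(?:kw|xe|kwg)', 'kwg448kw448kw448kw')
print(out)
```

['kw', 'kw', 'kw', 'kw']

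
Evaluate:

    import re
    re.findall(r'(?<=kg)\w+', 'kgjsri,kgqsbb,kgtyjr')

The lookaround is zero-width — it requires the adjacent text to match without consuming it, so the asserted text isn't part of the match.
No capturing groups, so `findall` returns the 3 full match strings.

['jsri', 'qsbb', 'tyjr']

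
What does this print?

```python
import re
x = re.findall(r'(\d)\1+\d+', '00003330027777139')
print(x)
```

['0']

The backreference `\1` re-matches whatever the first group consumed, character for character.
One capturing group, so `findall` returns just the captured substring from the one match — 1 in all.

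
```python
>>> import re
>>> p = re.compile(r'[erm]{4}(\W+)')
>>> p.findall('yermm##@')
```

The pattern matches exactly 4 of one of [erm]; then one or more of a non-word character (captured).
Scanning left to right: at [1:8] match 'ermm##@', group 1 = '##@'.
With a single group, `findall` returns only what that group captured — 1 item.

['##@']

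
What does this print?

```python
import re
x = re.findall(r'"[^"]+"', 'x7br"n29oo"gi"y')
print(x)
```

Since nothing is captured, `findall` lists the 1 matched substring directly.

['"n29oo"']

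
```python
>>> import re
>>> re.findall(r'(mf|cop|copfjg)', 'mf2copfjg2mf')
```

`|` is ordered: at each position the engine commits to the first alternative that works.
Scanning left to right: at [0:2] match 'mf', group 1 = 'mf'; at [3:6] match 'cop', group 1 = 'cop'; at [10:12] match 'mf', group 1 = 'mf'.
`findall` collects group 1 from each match (3 total).

['mf', 'cop', 'mf']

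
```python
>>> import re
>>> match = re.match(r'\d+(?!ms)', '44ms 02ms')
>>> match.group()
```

'4'

`(?!…)`/`(?<!…)` only lets a position through if the neighbouring text does NOT match; no characters are consumed.
With `match`, the pattern is implicitly anchored at the beginning.
The match spans [0:1] → '4'.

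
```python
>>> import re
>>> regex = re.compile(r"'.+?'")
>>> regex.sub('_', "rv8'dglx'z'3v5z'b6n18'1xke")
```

With the lazy modifier that quantifier settles for the fewest repetitions that let the rest of the pattern succeed (the atoms after it are unaffected and can still be greedy).
Matches: at [3:9] → "'dglx'"; at [10:16] → "'3v5z'".
`sub` substitutes '_' at each match site.

"rv8_z_b6n18'1xke"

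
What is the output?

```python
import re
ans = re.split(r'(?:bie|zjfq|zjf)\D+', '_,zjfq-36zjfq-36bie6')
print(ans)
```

Matches to split on: at [2:7] → 'zjfq-'; at [9:14] → 'zjfq-'.
Each match becomes a cut point; 3 segments remain.

['_,', '36', '36bie6']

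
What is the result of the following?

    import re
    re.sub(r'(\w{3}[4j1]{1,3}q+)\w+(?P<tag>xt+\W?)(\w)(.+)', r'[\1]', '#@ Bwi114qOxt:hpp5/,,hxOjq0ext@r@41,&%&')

The replacement refers to a captured group, so each match is rewritten using its own captured text.

'#@ [Bwi114q]'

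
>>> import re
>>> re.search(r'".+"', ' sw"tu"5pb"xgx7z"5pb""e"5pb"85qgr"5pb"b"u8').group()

`search` walks the string left to right and returns the first match it finds.
The match spans [3:40] → '"tu"5pb"xgx7z"5pb""e"5pb"85qgr"5pb"b"'.

'"tu"5pb"xgx7z"5pb""e"5pb"85qgr"5pb"b"'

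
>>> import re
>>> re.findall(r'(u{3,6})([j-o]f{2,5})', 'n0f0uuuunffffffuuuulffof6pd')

[('uuuu', 'nfffff'), ('uuuu', 'lff')]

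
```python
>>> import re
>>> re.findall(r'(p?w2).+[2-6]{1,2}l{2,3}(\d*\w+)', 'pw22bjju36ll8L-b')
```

Pattern: optionally the literal 'p', then the literal 'w2' (captured); then one or more of any character, then 1 to 2 of a character in [2-6], then 2 to 3 of a literal 'l'; then zero or more of a digit, then one or more of a word character (captured).
Multiple groups make `findall` return tuples — one 2-tuple for the one match.

[('pw2', '8L')]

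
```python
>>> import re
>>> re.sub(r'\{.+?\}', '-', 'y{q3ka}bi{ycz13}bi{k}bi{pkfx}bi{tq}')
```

'y-bi-bi-bi-bi-'

A `+?`/`*?`/`{m,n}?` starts at its minimum and grows only as far as needed for what follows to match.
`sub` substitutes '-' at each match site.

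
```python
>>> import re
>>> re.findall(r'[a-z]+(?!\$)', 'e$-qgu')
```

A negative assertion filters positions out without eating any characters.
Matches: at [3:6] → 'qgu'.
No capturing groups, so `findall` returns the 1 full match string.

['qgu']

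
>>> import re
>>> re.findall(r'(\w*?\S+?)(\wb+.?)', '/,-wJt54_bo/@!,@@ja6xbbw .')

[('/,-wJt54', '_bo'), ('/@!,@@ja6', 'xbbw')]

This matches zero or more of a word character (lazy), then one or more of a non-whitespace character (lazy) (captured); then a word character, then one or more of a literal 'b', then optionally any character (captured).
Because the quantifier is non-greedy, it stops expanding at the earliest point where the rest of the pattern can succeed.
Matches: at [0:11] match '/,-wJt54_bo', groups = ('/,-wJt54', '_bo'); at [11:24] match '/@!,@@ja6xbbw', groups = ('/@!,@@ja6', 'xbbw').
Multiple groups make `findall` return tuples — one 2-tuple for each match.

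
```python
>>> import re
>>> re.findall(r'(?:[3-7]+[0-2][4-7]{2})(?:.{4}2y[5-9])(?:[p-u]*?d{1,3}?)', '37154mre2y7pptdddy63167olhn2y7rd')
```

This matches one or more of a character in [3-7], then a character in [0-2], then exactly 2 of a character in [4-7] (non-capturing group); then exactly 4 of any character, then the literal '2y', then a character in [5-9] (non-capturing group); then zero or more of a character in [p-u] (lazy), then 1 to 3 of the literal 'd' (lazy) (non-capturing group).
Walking the string: at [18:32] → '63167olhn2y7rd'.
With no groups in the pattern, `findall` gives back each whole match — 1 here.

['63167olhn2y7rd']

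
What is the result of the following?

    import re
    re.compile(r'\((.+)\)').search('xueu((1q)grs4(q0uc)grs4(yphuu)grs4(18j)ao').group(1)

Unlike `match`, `search` isn't anchored — it looks for the pattern anywhere in the string.
The match spans [4:39] → '((1q)grs4(q0uc)grs4(yphuu)grs4(18j)'.
Captured: group 1 = '(1q)grs4(q0uc)grs4(yphuu)grs4(18j'.

'(1q)grs4(q0uc)grs4(yphuu)grs4(18j'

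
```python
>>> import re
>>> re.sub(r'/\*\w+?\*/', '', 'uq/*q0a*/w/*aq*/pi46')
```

Each match is replaced by ''.

'uqwpi46'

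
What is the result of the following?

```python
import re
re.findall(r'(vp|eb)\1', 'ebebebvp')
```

['eb']

A backreference is literal: `\1` must see the identical characters the first group matched.
Scanning left to right: at [0:4] match 'ebeb', group 1 = 'eb'.
One capturing group, so `findall` returns just the captured substring from the one match — 1 in all.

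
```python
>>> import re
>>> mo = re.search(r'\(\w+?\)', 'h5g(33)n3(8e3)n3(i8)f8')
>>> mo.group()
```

'(33)'

The match spans [3:7] → '(33)'.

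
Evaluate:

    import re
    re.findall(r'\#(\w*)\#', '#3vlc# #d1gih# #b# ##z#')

['3vlc', 'd1gih', 'b', '']

One capturing group, so `findall` returns just the captured substring from each match — 4 in all.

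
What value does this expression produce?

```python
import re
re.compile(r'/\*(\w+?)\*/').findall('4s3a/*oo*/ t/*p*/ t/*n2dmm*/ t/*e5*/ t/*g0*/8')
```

['oo', 'p', 'n2dmm', 'e5', 'g0']

Walking the string: at [4:10] match '/*oo*/', group 1 = 'oo'; at [12:17] match '/*p*/', group 1 = 'p'; at [19:28] match '/*n2dmm*/', group 1 = 'n2dmm'; at [30:36] match '/*e5*/', group 1 = 'e5'; at [38:44] match '/*g0*/', group 1 = 'g0'.
`findall` collects group 1 from each match (5 total).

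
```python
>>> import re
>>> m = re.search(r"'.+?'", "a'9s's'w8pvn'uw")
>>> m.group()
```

The `?` after the quantifier makes it lazy — it takes as little as possible before letting the rest of the pattern try.
The match spans [1:5] → "'9s'".

"'9s'"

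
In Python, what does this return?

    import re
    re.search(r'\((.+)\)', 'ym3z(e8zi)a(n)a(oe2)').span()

(4, 20)

The match spans [4:20] → '(e8zi)a(n)a(oe2)'.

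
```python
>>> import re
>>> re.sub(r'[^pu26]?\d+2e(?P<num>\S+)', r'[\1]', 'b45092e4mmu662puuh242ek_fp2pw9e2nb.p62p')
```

'[4mmu662puuh242ek_fp2pw9e2nb.p62p]'

This matches optionally any character except [pu26], then one or more of a digit, then the literal '2e'; then one or more of a non-whitespace character (captured as 'num').
Matches: at [0:39] → 'b45092e4mmu662puuh242ek_fp2pw9e2nb.p62p'.
`\1` in the replacement pulls in group 1's text for each match.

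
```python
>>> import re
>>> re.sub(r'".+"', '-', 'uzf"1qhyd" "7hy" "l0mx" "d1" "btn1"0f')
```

'uzf-0f'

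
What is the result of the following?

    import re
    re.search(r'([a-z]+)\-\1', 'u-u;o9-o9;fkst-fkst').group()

'u-u'

`\1` is not a pattern — it's the concrete string captured by group 1, re-applied verbatim.
The match spans [0:3] → 'u-u'.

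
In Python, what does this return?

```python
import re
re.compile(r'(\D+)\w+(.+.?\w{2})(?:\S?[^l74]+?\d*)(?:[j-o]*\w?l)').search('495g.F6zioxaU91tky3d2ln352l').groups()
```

The match spans [3:27] → 'g.F6zioxaU91tky3d2ln352l'.
Captured: group 1 = 'g.F', group 2 = 'n35'.

('g.F', 'n35')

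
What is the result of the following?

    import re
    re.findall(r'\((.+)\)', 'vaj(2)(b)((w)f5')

['2)(b)((w']

One capturing group, so `findall` returns just the captured substring from the one match — 1 in all.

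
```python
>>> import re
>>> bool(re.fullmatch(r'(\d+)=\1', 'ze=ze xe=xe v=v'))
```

The backreference `\1` re-matches whatever the first group consumed, character for character.
For `fullmatch`, every character of the input must be accounted for by the pattern.
Here the string isn't matched end-to-end, so the call returns None, and `bool(None)` is False.

False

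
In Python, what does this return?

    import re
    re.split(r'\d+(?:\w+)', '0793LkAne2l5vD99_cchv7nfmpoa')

['', '']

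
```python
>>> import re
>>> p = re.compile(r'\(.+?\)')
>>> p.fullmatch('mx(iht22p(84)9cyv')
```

None

`re.fullmatch` requires the pattern to consume the entire string.
Here the string isn't matched end-to-end, so the call returns None.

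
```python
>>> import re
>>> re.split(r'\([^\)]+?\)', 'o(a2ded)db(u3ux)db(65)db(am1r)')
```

['o', 'db', 'db', 'db', '']

Matches to split on: at [1:8] → '(a2ded)'; at [10:16] → '(u3ux)'; at [18:22] → '(65)'; at [24:30] → '(am1r)'.
The string is cut at each match, leaving 5 pieces.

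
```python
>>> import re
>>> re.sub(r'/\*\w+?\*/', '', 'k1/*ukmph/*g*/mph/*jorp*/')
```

'k1/*ukmphmph'

Matches: at [9:14] → '/*g*/'; at [17:25] → '/*jorp*/'.
Each match is replaced by ''.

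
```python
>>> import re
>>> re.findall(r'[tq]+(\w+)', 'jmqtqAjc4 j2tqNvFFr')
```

['Ajc4', 'NvFFr']

Because there's exactly one group, `findall` drops the full match and keeps group 1 from each hit.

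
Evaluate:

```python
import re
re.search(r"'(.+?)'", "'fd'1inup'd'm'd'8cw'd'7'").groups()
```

The match spans [0:4] → "'fd'".
Captured: group 1 = 'fd'.

('fd',)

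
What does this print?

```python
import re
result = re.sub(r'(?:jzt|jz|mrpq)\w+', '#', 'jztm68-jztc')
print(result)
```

#-#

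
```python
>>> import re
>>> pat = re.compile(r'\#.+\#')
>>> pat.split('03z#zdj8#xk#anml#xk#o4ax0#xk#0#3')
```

['03z', '3']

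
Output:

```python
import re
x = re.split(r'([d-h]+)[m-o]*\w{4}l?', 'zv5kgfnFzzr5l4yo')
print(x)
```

The pattern matches one or more of a character in [d-h] (captured); then zero or more of a character in [m-o], then exactly 4 of a word character, then optionally the literal 'l'.
Matches to split on: at [4:11] → 'gfnFzzr'.
With a capturing group present, the delimiter's captured portion is kept in the result list.

['zv5k', 'gf', '5l4yo']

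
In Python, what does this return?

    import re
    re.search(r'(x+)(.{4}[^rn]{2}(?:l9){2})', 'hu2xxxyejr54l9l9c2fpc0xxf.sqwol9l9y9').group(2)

Pattern: one or more of a literal 'x' (captured); then exactly 4 of any character, then exactly 2 of any character except [rn], then the literal 'l9' repeated 2 times (captured).
`re.search` tries every starting position until one works.
The match spans [3:16] → 'xxxyejr54l9l9'.
Captured: group 1 = 'xxx', group 2 = 'yejr54l9l9'.

'yejr54l9l9'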